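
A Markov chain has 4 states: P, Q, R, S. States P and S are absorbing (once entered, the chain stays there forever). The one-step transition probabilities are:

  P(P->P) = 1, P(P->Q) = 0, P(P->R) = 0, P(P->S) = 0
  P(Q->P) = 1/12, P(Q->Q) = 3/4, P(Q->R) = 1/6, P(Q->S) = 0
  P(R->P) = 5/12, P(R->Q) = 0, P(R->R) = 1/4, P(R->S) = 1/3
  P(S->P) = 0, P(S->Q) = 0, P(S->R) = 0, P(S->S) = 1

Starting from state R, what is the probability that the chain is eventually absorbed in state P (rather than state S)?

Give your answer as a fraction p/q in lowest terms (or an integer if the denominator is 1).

Let a_i = P(absorbed in P | start in state i).
Boundary conditions: a_P = 1, a_S = 0.
For each transient state i, a_i = sum_j P(i->j) * a_j:
  a_Q = 1/12*a_P + 3/4*a_Q + 1/6*a_R + 0*a_S
  a_R = 5/12*a_P + 0*a_Q + 1/4*a_R + 1/3*a_S

Substituting a_P = 1 and a_S = 0, rearrange to (I - Q) a = r where r[i] = P(i -> P):
  [1/4, -1/6] . (a_Q, a_R) = 1/12
  [0, 3/4] . (a_Q, a_R) = 5/12

Solving yields:
  a_Q = 19/27
  a_R = 5/9

Starting state is R, so the absorption probability is a_R = 5/9.

Answer: 5/9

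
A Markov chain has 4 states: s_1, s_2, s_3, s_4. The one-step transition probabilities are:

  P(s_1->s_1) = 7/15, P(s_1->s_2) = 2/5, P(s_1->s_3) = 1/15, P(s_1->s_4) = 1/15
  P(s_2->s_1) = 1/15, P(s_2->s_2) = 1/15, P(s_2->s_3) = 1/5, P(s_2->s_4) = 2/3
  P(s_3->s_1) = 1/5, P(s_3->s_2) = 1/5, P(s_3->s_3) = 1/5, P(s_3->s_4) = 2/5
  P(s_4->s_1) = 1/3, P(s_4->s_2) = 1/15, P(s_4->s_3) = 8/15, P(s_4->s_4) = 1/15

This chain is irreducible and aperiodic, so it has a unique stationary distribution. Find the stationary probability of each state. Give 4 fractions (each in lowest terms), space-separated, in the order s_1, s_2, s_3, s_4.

Answer: 588/2057 402/2057 1033/4114 1101/4114

Derivation:
The stationary distribution satisfies pi = pi * P, i.e.:
  pi_s_1 = 7/15*pi_s_1 + 1/15*pi_s_2 + 1/5*pi_s_3 + 1/3*pi_s_4
  pi_s_2 = 2/5*pi_s_1 + 1/15*pi_s_2 + 1/5*pi_s_3 + 1/15*pi_s_4
  pi_s_3 = 1/15*pi_s_1 + 1/5*pi_s_2 + 1/5*pi_s_3 + 8/15*pi_s_4
  pi_s_4 = 1/15*pi_s_1 + 2/3*pi_s_2 + 2/5*pi_s_3 + 1/15*pi_s_4
with normalization: pi_s_1 + pi_s_2 + pi_s_3 + pi_s_4 = 1.

Using the first 3 balance equations plus normalization, the linear system A*pi = b is:
  [-8/15, 1/15, 1/5, 1/3] . pi = 0
  [2/5, -14/15, 1/5, 1/15] . pi = 0
  [1/15, 1/5, -4/5, 8/15] . pi = 0
  [1, 1, 1, 1] . pi = 1

Solving yields:
  pi_s_1 = 588/2057
  pi_s_2 = 402/2057
  pi_s_3 = 1033/4114
  pi_s_4 = 1101/4114

Verification (pi * P):
  588/2057*7/15 + 402/2057*1/15 + 1033/4114*1/5 + 1101/4114*1/3 = 588/2057 = pi_s_1  (ok)
  588/2057*2/5 + 402/2057*1/15 + 1033/4114*1/5 + 1101/4114*1/15 = 402/2057 = pi_s_2  (ok)
  588/2057*1/15 + 402/2057*1/5 + 1033/4114*1/5 + 1101/4114*8/15 = 1033/4114 = pi_s_3  (ok)
  588/2057*1/15 + 402/2057*2/3 + 1033/4114*2/5 + 1101/4114*1/15 = 1101/4114 = pi_s_4  (ok)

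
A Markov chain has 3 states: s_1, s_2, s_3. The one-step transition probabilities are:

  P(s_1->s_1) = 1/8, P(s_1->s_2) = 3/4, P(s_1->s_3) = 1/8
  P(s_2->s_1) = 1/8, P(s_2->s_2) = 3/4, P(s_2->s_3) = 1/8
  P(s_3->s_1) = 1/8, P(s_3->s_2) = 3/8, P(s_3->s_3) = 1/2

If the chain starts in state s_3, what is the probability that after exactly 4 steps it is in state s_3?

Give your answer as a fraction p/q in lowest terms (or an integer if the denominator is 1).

Answer: 221/1024

Derivation:
Computing P^4 by repeated multiplication:
P^1 =
  s_1: [1/8, 3/4, 1/8]
  s_2: [1/8, 3/4, 1/8]
  s_3: [1/8, 3/8, 1/2]
P^2 =
  s_1: [1/8, 45/64, 11/64]
  s_2: [1/8, 45/64, 11/64]
  s_3: [1/8, 9/16, 5/16]
P^3 =
  s_1: [1/8, 351/512, 97/512]
  s_2: [1/8, 351/512, 97/512]
  s_3: [1/8, 81/128, 31/128]
P^4 =
  s_1: [1/8, 2781/4096, 803/4096]
  s_2: [1/8, 2781/4096, 803/4096]
  s_3: [1/8, 675/1024, 221/1024]

(P^4)[s_3 -> s_3] = 221/1024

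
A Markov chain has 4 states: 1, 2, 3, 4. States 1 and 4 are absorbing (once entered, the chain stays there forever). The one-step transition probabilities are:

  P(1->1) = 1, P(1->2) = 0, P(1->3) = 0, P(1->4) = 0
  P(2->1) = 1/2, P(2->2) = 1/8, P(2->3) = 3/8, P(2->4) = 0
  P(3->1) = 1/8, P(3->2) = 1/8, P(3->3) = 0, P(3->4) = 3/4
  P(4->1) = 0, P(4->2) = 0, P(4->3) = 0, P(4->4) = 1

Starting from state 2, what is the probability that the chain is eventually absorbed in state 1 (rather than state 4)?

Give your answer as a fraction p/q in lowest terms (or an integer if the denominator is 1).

Answer: 35/53

Derivation:
Let a_i = P(absorbed in 1 | start in state i).
Boundary conditions: a_1 = 1, a_4 = 0.
For each transient state i, a_i = sum_j P(i->j) * a_j:
  a_2 = 1/2*a_1 + 1/8*a_2 + 3/8*a_3 + 0*a_4
  a_3 = 1/8*a_1 + 1/8*a_2 + 0*a_3 + 3/4*a_4

Substituting a_1 = 1 and a_4 = 0, rearrange to (I - Q) a = r where r[i] = P(i -> 1):
  [7/8, -3/8] . (a_2, a_3) = 1/2
  [-1/8, 1] . (a_2, a_3) = 1/8

Solving yields:
  a_2 = 35/53
  a_3 = 11/53

Starting state is 2, so the absorption probability is a_2 = 35/53.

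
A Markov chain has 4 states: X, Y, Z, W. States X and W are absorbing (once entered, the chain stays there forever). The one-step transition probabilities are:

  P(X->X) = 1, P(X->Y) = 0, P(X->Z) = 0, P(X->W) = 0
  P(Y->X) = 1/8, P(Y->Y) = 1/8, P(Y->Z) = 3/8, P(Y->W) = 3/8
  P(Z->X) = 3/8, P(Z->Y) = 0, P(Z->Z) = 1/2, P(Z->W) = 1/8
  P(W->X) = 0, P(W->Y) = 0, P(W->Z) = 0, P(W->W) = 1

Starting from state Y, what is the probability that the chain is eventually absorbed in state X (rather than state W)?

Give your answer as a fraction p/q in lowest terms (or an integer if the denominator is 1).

Answer: 13/28

Derivation:
Let a_i = P(absorbed in X | start in state i).
Boundary conditions: a_X = 1, a_W = 0.
For each transient state i, a_i = sum_j P(i->j) * a_j:
  a_Y = 1/8*a_X + 1/8*a_Y + 3/8*a_Z + 3/8*a_W
  a_Z = 3/8*a_X + 0*a_Y + 1/2*a_Z + 1/8*a_W

Substituting a_X = 1 and a_W = 0, rearrange to (I - Q) a = r where r[i] = P(i -> X):
  [7/8, -3/8] . (a_Y, a_Z) = 1/8
  [0, 1/2] . (a_Y, a_Z) = 3/8

Solving yields:
  a_Y = 13/28
  a_Z = 3/4

Starting state is Y, so the absorption probability is a_Y = 13/28.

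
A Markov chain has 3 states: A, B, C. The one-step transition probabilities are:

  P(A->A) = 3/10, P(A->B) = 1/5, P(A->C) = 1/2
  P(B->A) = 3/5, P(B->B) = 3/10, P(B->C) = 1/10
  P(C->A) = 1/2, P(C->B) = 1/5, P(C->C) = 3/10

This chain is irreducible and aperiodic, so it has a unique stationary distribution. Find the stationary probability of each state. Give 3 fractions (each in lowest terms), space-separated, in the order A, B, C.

The stationary distribution satisfies pi = pi * P, i.e.:
  pi_A = 3/10*pi_A + 3/5*pi_B + 1/2*pi_C
  pi_B = 1/5*pi_A + 3/10*pi_B + 1/5*pi_C
  pi_C = 1/2*pi_A + 1/10*pi_B + 3/10*pi_C
with normalization: pi_A + pi_B + pi_C = 1.

Using the first 2 balance equations plus normalization, the linear system A*pi = b is:
  [-7/10, 3/5, 1/2] . pi = 0
  [1/5, -7/10, 1/5] . pi = 0
  [1, 1, 1] . pi = 1

Solving yields:
  pi_A = 47/108
  pi_B = 2/9
  pi_C = 37/108

Verification (pi * P):
  47/108*3/10 + 2/9*3/5 + 37/108*1/2 = 47/108 = pi_A  (ok)
  47/108*1/5 + 2/9*3/10 + 37/108*1/5 = 2/9 = pi_B  (ok)
  47/108*1/2 + 2/9*1/10 + 37/108*3/10 = 37/108 = pi_C  (ok)

Answer: 47/108 2/9 37/108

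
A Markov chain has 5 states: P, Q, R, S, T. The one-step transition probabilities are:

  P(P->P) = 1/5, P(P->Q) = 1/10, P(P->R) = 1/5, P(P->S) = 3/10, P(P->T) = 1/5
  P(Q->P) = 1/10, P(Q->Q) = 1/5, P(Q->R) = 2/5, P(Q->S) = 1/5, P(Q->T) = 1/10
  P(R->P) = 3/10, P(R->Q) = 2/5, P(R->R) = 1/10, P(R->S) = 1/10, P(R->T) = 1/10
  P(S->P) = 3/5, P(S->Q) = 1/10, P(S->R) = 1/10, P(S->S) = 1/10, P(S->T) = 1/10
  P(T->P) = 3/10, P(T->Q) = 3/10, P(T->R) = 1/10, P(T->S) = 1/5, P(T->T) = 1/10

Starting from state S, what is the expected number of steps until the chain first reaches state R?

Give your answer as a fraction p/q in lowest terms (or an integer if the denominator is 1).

Answer: 12970/2299

Derivation:
Let h_i = expected steps to first reach R from state i.
Boundary: h_R = 0.
First-step equations for the other states:
  h_P = 1 + 1/5*h_P + 1/10*h_Q + 1/5*h_R + 3/10*h_S + 1/5*h_T
  h_Q = 1 + 1/10*h_P + 1/5*h_Q + 2/5*h_R + 1/5*h_S + 1/10*h_T
  h_S = 1 + 3/5*h_P + 1/10*h_Q + 1/10*h_R + 1/10*h_S + 1/10*h_T
  h_T = 1 + 3/10*h_P + 3/10*h_Q + 1/10*h_R + 1/5*h_S + 1/10*h_T

Substituting h_R = 0 and rearranging gives the linear system (I - Q) h = 1:
  [4/5, -1/10, -3/10, -1/5] . (h_P, h_Q, h_S, h_T) = 1
  [-1/10, 4/5, -1/5, -1/10] . (h_P, h_Q, h_S, h_T) = 1
  [-3/5, -1/10, 9/10, -1/10] . (h_P, h_Q, h_S, h_T) = 1
  [-3/10, -3/10, -1/5, 9/10] . (h_P, h_Q, h_S, h_T) = 1

Solving yields:
  h_P = 12010/2299
  h_Q = 9180/2299
  h_S = 12970/2299
  h_T = 12500/2299

Starting state is S, so the expected hitting time is h_S = 12970/2299.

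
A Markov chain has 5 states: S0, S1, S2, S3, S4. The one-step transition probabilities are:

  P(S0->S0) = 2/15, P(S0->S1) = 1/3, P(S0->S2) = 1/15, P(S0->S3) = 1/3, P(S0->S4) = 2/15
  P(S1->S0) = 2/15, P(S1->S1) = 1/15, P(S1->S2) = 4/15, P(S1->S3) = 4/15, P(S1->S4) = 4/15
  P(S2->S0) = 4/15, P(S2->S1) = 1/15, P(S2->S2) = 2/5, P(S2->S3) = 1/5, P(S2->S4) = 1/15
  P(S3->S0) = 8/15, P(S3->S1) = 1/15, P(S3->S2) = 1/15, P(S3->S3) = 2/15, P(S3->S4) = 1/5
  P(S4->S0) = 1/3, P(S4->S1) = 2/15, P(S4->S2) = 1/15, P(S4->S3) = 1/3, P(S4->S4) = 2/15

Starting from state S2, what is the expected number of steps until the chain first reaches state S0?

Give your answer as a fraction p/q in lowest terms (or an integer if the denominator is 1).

Answer: 24375/7792

Derivation:
Let h_i = expected steps to first reach S0 from state i.
Boundary: h_S0 = 0.
First-step equations for the other states:
  h_S1 = 1 + 2/15*h_S0 + 1/15*h_S1 + 4/15*h_S2 + 4/15*h_S3 + 4/15*h_S4
  h_S2 = 1 + 4/15*h_S0 + 1/15*h_S1 + 2/5*h_S2 + 1/5*h_S3 + 1/15*h_S4
  h_S3 = 1 + 8/15*h_S0 + 1/15*h_S1 + 1/15*h_S2 + 2/15*h_S3 + 1/5*h_S4
  h_S4 = 1 + 1/3*h_S0 + 2/15*h_S1 + 1/15*h_S2 + 1/3*h_S3 + 2/15*h_S4

Substituting h_S0 = 0 and rearranging gives the linear system (I - Q) h = 1:
  [14/15, -4/15, -4/15, -4/15] . (h_S1, h_S2, h_S3, h_S4) = 1
  [-1/15, 3/5, -1/5, -1/15] . (h_S1, h_S2, h_S3, h_S4) = 1
  [-1/15, -1/15, 13/15, -1/5] . (h_S1, h_S2, h_S3, h_S4) = 1
  [-2/15, -1/15, -1/3, 13/15] . (h_S1, h_S2, h_S3, h_S4) = 1

Solving yields:
  h_S1 = 6675/1948
  h_S2 = 24375/7792
  h_S3 = 8985/3896
  h_S4 = 21885/7792

Starting state is S2, so the expected hitting time is h_S2 = 24375/7792.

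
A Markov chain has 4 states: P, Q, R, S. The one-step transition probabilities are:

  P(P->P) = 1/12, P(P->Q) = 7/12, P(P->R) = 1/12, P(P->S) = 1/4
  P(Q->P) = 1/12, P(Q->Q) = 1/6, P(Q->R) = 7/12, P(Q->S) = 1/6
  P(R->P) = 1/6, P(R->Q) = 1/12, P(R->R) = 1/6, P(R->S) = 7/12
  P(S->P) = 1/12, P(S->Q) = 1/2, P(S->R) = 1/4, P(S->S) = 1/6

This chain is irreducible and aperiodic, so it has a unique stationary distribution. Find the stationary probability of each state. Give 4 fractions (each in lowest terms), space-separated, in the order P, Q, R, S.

The stationary distribution satisfies pi = pi * P, i.e.:
  pi_P = 1/12*pi_P + 1/12*pi_Q + 1/6*pi_R + 1/12*pi_S
  pi_Q = 7/12*pi_P + 1/6*pi_Q + 1/12*pi_R + 1/2*pi_S
  pi_R = 1/12*pi_P + 7/12*pi_Q + 1/6*pi_R + 1/4*pi_S
  pi_S = 1/4*pi_P + 1/6*pi_Q + 7/12*pi_R + 1/6*pi_S
with normalization: pi_P + pi_Q + pi_R + pi_S = 1.

Using the first 3 balance equations plus normalization, the linear system A*pi = b is:
  [-11/12, 1/12, 1/6, 1/12] . pi = 0
  [7/12, -5/6, 1/12, 1/2] . pi = 0
  [1/12, 7/12, -5/6, 1/4] . pi = 0
  [1, 1, 1, 1] . pi = 1

Solving yields:
  pi_P = 75/691
  pi_Q = 397/1382
  pi_R = 209/691
  pi_S = 417/1382

Verification (pi * P):
  75/691*1/12 + 397/1382*1/12 + 209/691*1/6 + 417/1382*1/12 = 75/691 = pi_P  (ok)
  75/691*7/12 + 397/1382*1/6 + 209/691*1/12 + 417/1382*1/2 = 397/1382 = pi_Q  (ok)
  75/691*1/12 + 397/1382*7/12 + 209/691*1/6 + 417/1382*1/4 = 209/691 = pi_R  (ok)
  75/691*1/4 + 397/1382*1/6 + 209/691*7/12 + 417/1382*1/6 = 417/1382 = pi_S  (ok)

Answer: 75/691 397/1382 209/691 417/1382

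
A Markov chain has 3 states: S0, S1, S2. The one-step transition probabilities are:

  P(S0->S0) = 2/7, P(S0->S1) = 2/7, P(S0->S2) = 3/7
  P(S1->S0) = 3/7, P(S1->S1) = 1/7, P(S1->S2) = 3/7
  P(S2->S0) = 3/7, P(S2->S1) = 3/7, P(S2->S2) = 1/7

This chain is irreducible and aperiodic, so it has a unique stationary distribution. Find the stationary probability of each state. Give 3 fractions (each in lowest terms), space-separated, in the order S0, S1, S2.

The stationary distribution satisfies pi = pi * P, i.e.:
  pi_S0 = 2/7*pi_S0 + 3/7*pi_S1 + 3/7*pi_S2
  pi_S1 = 2/7*pi_S0 + 1/7*pi_S1 + 3/7*pi_S2
  pi_S2 = 3/7*pi_S0 + 3/7*pi_S1 + 1/7*pi_S2
with normalization: pi_S0 + pi_S1 + pi_S2 = 1.

Using the first 2 balance equations plus normalization, the linear system A*pi = b is:
  [-5/7, 3/7, 3/7] . pi = 0
  [2/7, -6/7, 3/7] . pi = 0
  [1, 1, 1] . pi = 1

Solving yields:
  pi_S0 = 3/8
  pi_S1 = 7/24
  pi_S2 = 1/3

Verification (pi * P):
  3/8*2/7 + 7/24*3/7 + 1/3*3/7 = 3/8 = pi_S0  (ok)
  3/8*2/7 + 7/24*1/7 + 1/3*3/7 = 7/24 = pi_S1  (ok)
  3/8*3/7 + 7/24*3/7 + 1/3*1/7 = 1/3 = pi_S2  (ok)

Answer: 3/8 7/24 1/3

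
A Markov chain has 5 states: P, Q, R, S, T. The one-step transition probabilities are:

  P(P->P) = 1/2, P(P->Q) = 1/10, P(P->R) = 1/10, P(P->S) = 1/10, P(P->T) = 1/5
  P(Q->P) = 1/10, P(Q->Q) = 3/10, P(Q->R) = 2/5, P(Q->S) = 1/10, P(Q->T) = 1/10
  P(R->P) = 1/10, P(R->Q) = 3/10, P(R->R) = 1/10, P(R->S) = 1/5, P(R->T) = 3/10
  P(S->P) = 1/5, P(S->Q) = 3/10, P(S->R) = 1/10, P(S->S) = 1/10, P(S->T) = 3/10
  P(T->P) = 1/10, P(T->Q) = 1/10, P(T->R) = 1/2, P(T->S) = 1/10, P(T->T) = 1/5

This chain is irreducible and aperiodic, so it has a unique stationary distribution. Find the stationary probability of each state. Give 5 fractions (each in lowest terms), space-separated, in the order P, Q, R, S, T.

Answer: 1327/7076 388/1769 446/1769 443/3538 1527/7076

Derivation:
The stationary distribution satisfies pi = pi * P, i.e.:
  pi_P = 1/2*pi_P + 1/10*pi_Q + 1/10*pi_R + 1/5*pi_S + 1/10*pi_T
  pi_Q = 1/10*pi_P + 3/10*pi_Q + 3/10*pi_R + 3/10*pi_S + 1/10*pi_T
  pi_R = 1/10*pi_P + 2/5*pi_Q + 1/10*pi_R + 1/10*pi_S + 1/2*pi_T
  pi_S = 1/10*pi_P + 1/10*pi_Q + 1/5*pi_R + 1/10*pi_S + 1/10*pi_T
  pi_T = 1/5*pi_P + 1/10*pi_Q + 3/10*pi_R + 3/10*pi_S + 1/5*pi_T
with normalization: pi_P + pi_Q + pi_R + pi_S + pi_T = 1.

Using the first 4 balance equations plus normalization, the linear system A*pi = b is:
  [-1/2, 1/10, 1/10, 1/5, 1/10] . pi = 0
  [1/10, -7/10, 3/10, 3/10, 1/10] . pi = 0
  [1/10, 2/5, -9/10, 1/10, 1/2] . pi = 0
  [1/10, 1/10, 1/5, -9/10, 1/10] . pi = 0
  [1, 1, 1, 1, 1] . pi = 1

Solving yields:
  pi_P = 1327/7076
  pi_Q = 388/1769
  pi_R = 446/1769
  pi_S = 443/3538
  pi_T = 1527/7076

Verification (pi * P):
  1327/7076*1/2 + 388/1769*1/10 + 446/1769*1/10 + 443/3538*1/5 + 1527/7076*1/10 = 1327/7076 = pi_P  (ok)
  1327/7076*1/10 + 388/1769*3/10 + 446/1769*3/10 + 443/3538*3/10 + 1527/7076*1/10 = 388/1769 = pi_Q  (ok)
  1327/7076*1/10 + 388/1769*2/5 + 446/1769*1/10 + 443/3538*1/10 + 1527/7076*1/2 = 446/1769 = pi_R  (ok)
  1327/7076*1/10 + 388/1769*1/10 + 446/1769*1/5 + 443/3538*1/10 + 1527/7076*1/10 = 443/3538 = pi_S  (ok)
  1327/7076*1/5 + 388/1769*1/10 + 446/1769*3/10 + 443/3538*3/10 + 1527/7076*1/5 = 1527/7076 = pi_T  (ok)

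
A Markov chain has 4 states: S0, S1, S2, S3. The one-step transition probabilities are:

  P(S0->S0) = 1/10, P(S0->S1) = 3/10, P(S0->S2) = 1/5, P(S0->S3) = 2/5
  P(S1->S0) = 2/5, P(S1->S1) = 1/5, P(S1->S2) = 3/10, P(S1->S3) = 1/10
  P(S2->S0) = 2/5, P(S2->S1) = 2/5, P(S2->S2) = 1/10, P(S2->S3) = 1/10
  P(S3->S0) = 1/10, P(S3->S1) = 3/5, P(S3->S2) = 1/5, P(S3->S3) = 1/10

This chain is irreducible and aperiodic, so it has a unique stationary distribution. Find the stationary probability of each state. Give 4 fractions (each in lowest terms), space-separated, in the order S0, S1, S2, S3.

Answer: 37/139 569/1668 355/1668 25/139

Derivation:
The stationary distribution satisfies pi = pi * P, i.e.:
  pi_S0 = 1/10*pi_S0 + 2/5*pi_S1 + 2/5*pi_S2 + 1/10*pi_S3
  pi_S1 = 3/10*pi_S0 + 1/5*pi_S1 + 2/5*pi_S2 + 3/5*pi_S3
  pi_S2 = 1/5*pi_S0 + 3/10*pi_S1 + 1/10*pi_S2 + 1/5*pi_S3
  pi_S3 = 2/5*pi_S0 + 1/10*pi_S1 + 1/10*pi_S2 + 1/10*pi_S3
with normalization: pi_S0 + pi_S1 + pi_S2 + pi_S3 = 1.

Using the first 3 balance equations plus normalization, the linear system A*pi = b is:
  [-9/10, 2/5, 2/5, 1/10] . pi = 0
  [3/10, -4/5, 2/5, 3/5] . pi = 0
  [1/5, 3/10, -9/10, 1/5] . pi = 0
  [1, 1, 1, 1] . pi = 1

Solving yields:
  pi_S0 = 37/139
  pi_S1 = 569/1668
  pi_S2 = 355/1668
  pi_S3 = 25/139

Verification (pi * P):
  37/139*1/10 + 569/1668*2/5 + 355/1668*2/5 + 25/139*1/10 = 37/139 = pi_S0  (ok)
  37/139*3/10 + 569/1668*1/5 + 355/1668*2/5 + 25/139*3/5 = 569/1668 = pi_S1  (ok)
  37/139*1/5 + 569/1668*3/10 + 355/1668*1/10 + 25/139*1/5 = 355/1668 = pi_S2  (ok)
  37/139*2/5 + 569/1668*1/10 + 355/1668*1/10 + 25/139*1/10 = 25/139 = pi_S3  (ok)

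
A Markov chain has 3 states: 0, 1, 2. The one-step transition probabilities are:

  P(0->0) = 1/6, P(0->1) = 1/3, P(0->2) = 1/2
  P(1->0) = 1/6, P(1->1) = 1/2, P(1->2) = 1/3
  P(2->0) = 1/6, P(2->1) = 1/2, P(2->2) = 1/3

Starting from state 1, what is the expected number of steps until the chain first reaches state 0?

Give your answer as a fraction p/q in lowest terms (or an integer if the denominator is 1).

Let h_i = expected steps to first reach 0 from state i.
Boundary: h_0 = 0.
First-step equations for the other states:
  h_1 = 1 + 1/6*h_0 + 1/2*h_1 + 1/3*h_2
  h_2 = 1 + 1/6*h_0 + 1/2*h_1 + 1/3*h_2

Substituting h_0 = 0 and rearranging gives the linear system (I - Q) h = 1:
  [1/2, -1/3] . (h_1, h_2) = 1
  [-1/2, 2/3] . (h_1, h_2) = 1

Solving yields:
  h_1 = 6
  h_2 = 6

Starting state is 1, so the expected hitting time is h_1 = 6.

Answer: 6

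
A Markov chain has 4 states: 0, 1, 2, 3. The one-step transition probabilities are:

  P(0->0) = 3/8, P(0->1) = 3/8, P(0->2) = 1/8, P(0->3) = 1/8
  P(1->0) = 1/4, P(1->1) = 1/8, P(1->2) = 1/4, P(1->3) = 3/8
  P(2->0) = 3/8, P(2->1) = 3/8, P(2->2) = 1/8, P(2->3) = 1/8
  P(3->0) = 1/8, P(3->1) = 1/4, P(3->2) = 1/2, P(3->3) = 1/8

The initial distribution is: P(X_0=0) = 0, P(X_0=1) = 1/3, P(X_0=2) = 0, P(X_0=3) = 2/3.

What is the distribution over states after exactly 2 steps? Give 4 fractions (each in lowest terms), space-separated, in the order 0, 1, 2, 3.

Propagating the distribution step by step (d_{t+1} = d_t * P):
d_0 = (0=0, 1=1/3, 2=0, 3=2/3)
  d_1[0] = 0*3/8 + 1/3*1/4 + 0*3/8 + 2/3*1/8 = 1/6
  d_1[1] = 0*3/8 + 1/3*1/8 + 0*3/8 + 2/3*1/4 = 5/24
  d_1[2] = 0*1/8 + 1/3*1/4 + 0*1/8 + 2/3*1/2 = 5/12
  d_1[3] = 0*1/8 + 1/3*3/8 + 0*1/8 + 2/3*1/8 = 5/24
d_1 = (0=1/6, 1=5/24, 2=5/12, 3=5/24)
  d_2[0] = 1/6*3/8 + 5/24*1/4 + 5/12*3/8 + 5/24*1/8 = 19/64
  d_2[1] = 1/6*3/8 + 5/24*1/8 + 5/12*3/8 + 5/24*1/4 = 19/64
  d_2[2] = 1/6*1/8 + 5/24*1/4 + 5/12*1/8 + 5/24*1/2 = 11/48
  d_2[3] = 1/6*1/8 + 5/24*3/8 + 5/12*1/8 + 5/24*1/8 = 17/96
d_2 = (0=19/64, 1=19/64, 2=11/48, 3=17/96)

Answer: 19/64 19/64 11/48 17/96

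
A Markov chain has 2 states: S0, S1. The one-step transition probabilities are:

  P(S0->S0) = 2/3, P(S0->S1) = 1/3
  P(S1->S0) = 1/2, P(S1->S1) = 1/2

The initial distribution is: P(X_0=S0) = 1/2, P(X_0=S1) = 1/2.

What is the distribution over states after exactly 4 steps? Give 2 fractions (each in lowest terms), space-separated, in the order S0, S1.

Propagating the distribution step by step (d_{t+1} = d_t * P):
d_0 = (S0=1/2, S1=1/2)
  d_1[S0] = 1/2*2/3 + 1/2*1/2 = 7/12
  d_1[S1] = 1/2*1/3 + 1/2*1/2 = 5/12
d_1 = (S0=7/12, S1=5/12)
  d_2[S0] = 7/12*2/3 + 5/12*1/2 = 43/72
  d_2[S1] = 7/12*1/3 + 5/12*1/2 = 29/72
d_2 = (S0=43/72, S1=29/72)
  d_3[S0] = 43/72*2/3 + 29/72*1/2 = 259/432
  d_3[S1] = 43/72*1/3 + 29/72*1/2 = 173/432
d_3 = (S0=259/432, S1=173/432)
  d_4[S0] = 259/432*2/3 + 173/432*1/2 = 1555/2592
  d_4[S1] = 259/432*1/3 + 173/432*1/2 = 1037/2592
d_4 = (S0=1555/2592, S1=1037/2592)

Answer: 1555/2592 1037/2592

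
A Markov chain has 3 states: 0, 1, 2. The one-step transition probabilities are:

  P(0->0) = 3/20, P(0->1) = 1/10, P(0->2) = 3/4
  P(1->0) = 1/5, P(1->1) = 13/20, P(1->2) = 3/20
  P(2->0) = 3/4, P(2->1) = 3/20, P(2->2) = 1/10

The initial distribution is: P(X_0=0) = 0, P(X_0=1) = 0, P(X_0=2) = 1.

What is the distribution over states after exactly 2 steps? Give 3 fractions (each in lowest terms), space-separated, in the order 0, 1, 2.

Answer: 87/400 3/16 119/200

Derivation:
Propagating the distribution step by step (d_{t+1} = d_t * P):
d_0 = (0=0, 1=0, 2=1)
  d_1[0] = 0*3/20 + 0*1/5 + 1*3/4 = 3/4
  d_1[1] = 0*1/10 + 0*13/20 + 1*3/20 = 3/20
  d_1[2] = 0*3/4 + 0*3/20 + 1*1/10 = 1/10
d_1 = (0=3/4, 1=3/20, 2=1/10)
  d_2[0] = 3/4*3/20 + 3/20*1/5 + 1/10*3/4 = 87/400
  d_2[1] = 3/4*1/10 + 3/20*13/20 + 1/10*3/20 = 3/16
  d_2[2] = 3/4*3/4 + 3/20*3/20 + 1/10*1/10 = 119/200
d_2 = (0=87/400, 1=3/16, 2=119/200)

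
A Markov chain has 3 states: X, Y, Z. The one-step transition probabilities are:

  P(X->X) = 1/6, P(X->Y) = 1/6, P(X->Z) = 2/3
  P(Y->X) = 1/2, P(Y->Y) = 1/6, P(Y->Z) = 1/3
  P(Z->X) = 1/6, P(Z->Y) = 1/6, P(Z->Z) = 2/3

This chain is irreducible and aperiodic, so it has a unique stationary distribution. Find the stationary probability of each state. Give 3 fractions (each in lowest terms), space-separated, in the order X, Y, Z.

Answer: 2/9 1/6 11/18

Derivation:
The stationary distribution satisfies pi = pi * P, i.e.:
  pi_X = 1/6*pi_X + 1/2*pi_Y + 1/6*pi_Z
  pi_Y = 1/6*pi_X + 1/6*pi_Y + 1/6*pi_Z
  pi_Z = 2/3*pi_X + 1/3*pi_Y + 2/3*pi_Z
with normalization: pi_X + pi_Y + pi_Z = 1.

Using the first 2 balance equations plus normalization, the linear system A*pi = b is:
  [-5/6, 1/2, 1/6] . pi = 0
  [1/6, -5/6, 1/6] . pi = 0
  [1, 1, 1] . pi = 1

Solving yields:
  pi_X = 2/9
  pi_Y = 1/6
  pi_Z = 11/18

Verification (pi * P):
  2/9*1/6 + 1/6*1/2 + 11/18*1/6 = 2/9 = pi_X  (ok)
  2/9*1/6 + 1/6*1/6 + 11/18*1/6 = 1/6 = pi_Y  (ok)
  2/9*2/3 + 1/6*1/3 + 11/18*2/3 = 11/18 = pi_Z  (ok)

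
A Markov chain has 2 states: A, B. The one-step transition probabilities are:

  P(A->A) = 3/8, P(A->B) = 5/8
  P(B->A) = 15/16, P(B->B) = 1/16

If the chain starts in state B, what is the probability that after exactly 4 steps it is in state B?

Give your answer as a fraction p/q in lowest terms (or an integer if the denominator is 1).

Computing P^4 by repeated multiplication:
P^1 =
  A: [3/8, 5/8]
  B: [15/16, 1/16]
P^2 =
  A: [93/128, 35/128]
  B: [105/256, 151/256]
P^3 =
  A: [1083/2048, 965/2048]
  B: [2895/4096, 1201/4096]
P^4 =
  A: [20973/32768, 11795/32768]
  B: [35385/65536, 30151/65536]

(P^4)[B -> B] = 30151/65536

Answer: 30151/65536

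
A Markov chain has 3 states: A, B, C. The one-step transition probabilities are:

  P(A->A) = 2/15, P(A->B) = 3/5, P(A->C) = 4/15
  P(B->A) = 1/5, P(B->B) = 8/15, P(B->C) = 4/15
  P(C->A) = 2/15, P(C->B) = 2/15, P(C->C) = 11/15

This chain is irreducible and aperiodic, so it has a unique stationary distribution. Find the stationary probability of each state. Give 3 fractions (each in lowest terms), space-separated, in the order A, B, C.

The stationary distribution satisfies pi = pi * P, i.e.:
  pi_A = 2/15*pi_A + 1/5*pi_B + 2/15*pi_C
  pi_B = 3/5*pi_A + 8/15*pi_B + 2/15*pi_C
  pi_C = 4/15*pi_A + 4/15*pi_B + 11/15*pi_C
with normalization: pi_A + pi_B + pi_C = 1.

Using the first 2 balance equations plus normalization, the linear system A*pi = b is:
  [-13/15, 1/5, 2/15] . pi = 0
  [3/5, -7/15, 2/15] . pi = 0
  [1, 1, 1] . pi = 1

Solving yields:
  pi_A = 5/32
  pi_B = 11/32
  pi_C = 1/2

Verification (pi * P):
  5/32*2/15 + 11/32*1/5 + 1/2*2/15 = 5/32 = pi_A  (ok)
  5/32*3/5 + 11/32*8/15 + 1/2*2/15 = 11/32 = pi_B  (ok)
  5/32*4/15 + 11/32*4/15 + 1/2*11/15 = 1/2 = pi_C  (ok)

Answer: 5/32 11/32 1/2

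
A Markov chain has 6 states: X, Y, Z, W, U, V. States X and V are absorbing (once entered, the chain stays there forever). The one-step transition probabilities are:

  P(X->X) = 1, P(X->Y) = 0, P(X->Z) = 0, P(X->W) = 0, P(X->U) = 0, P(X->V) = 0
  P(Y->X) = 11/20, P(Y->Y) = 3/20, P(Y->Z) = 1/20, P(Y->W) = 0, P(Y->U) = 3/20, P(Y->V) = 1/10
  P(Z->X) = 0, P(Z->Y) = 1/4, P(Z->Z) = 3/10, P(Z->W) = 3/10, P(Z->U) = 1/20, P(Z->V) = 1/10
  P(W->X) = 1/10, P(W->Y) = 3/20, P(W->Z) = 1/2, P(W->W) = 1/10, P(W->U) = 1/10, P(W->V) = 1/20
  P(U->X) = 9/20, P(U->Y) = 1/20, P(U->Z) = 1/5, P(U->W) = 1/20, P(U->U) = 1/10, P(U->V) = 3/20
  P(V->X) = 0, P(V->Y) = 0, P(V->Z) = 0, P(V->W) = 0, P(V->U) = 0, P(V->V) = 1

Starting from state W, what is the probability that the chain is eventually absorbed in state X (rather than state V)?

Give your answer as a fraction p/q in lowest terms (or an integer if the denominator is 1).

Answer: 11741/17317

Derivation:
Let a_i = P(absorbed in X | start in state i).
Boundary conditions: a_X = 1, a_V = 0.
For each transient state i, a_i = sum_j P(i->j) * a_j:
  a_Y = 11/20*a_X + 3/20*a_Y + 1/20*a_Z + 0*a_W + 3/20*a_U + 1/10*a_V
  a_Z = 0*a_X + 1/4*a_Y + 3/10*a_Z + 3/10*a_W + 1/20*a_U + 1/10*a_V
  a_W = 1/10*a_X + 3/20*a_Y + 1/2*a_Z + 1/10*a_W + 1/10*a_U + 1/20*a_V
  a_U = 9/20*a_X + 1/20*a_Y + 1/5*a_Z + 1/20*a_W + 1/10*a_U + 3/20*a_V

Substituting a_X = 1 and a_V = 0, rearrange to (I - Q) a = r where r[i] = P(i -> X):
  [17/20, -1/20, 0, -3/20] . (a_Y, a_Z, a_W, a_U) = 11/20
  [-1/4, 7/10, -3/10, -1/20] . (a_Y, a_Z, a_W, a_U) = 0
  [-3/20, -1/2, 9/10, -1/10] . (a_Y, a_Z, a_W, a_U) = 1/10
  [-1/20, -1/5, -1/20, 9/10] . (a_Y, a_Z, a_W, a_U) = 9/20

Solving yields:
  a_Y = 42178/51951
  a_Z = 32843/51951
  a_W = 11741/17317
  a_U = 37574/51951

Starting state is W, so the absorption probability is a_W = 11741/17317.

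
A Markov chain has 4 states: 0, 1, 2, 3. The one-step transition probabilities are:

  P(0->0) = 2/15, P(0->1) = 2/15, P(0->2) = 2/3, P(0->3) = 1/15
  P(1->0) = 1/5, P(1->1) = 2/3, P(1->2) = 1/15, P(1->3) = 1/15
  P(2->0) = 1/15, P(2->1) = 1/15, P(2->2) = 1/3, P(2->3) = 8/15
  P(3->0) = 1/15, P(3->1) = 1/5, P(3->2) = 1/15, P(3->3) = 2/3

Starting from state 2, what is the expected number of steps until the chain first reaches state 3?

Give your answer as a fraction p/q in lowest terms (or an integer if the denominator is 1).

Answer: 82/33

Derivation:
Let h_i = expected steps to first reach 3 from state i.
Boundary: h_3 = 0.
First-step equations for the other states:
  h_0 = 1 + 2/15*h_0 + 2/15*h_1 + 2/3*h_2 + 1/15*h_3
  h_1 = 1 + 1/5*h_0 + 2/3*h_1 + 1/15*h_2 + 1/15*h_3
  h_2 = 1 + 1/15*h_0 + 1/15*h_1 + 1/3*h_2 + 8/15*h_3

Substituting h_3 = 0 and rearranging gives the linear system (I - Q) h = 1:
  [13/15, -2/15, -2/3] . (h_0, h_1, h_2) = 1
  [-1/5, 1/3, -1/15] . (h_0, h_1, h_2) = 1
  [-1/15, -1/15, 2/3] . (h_0, h_1, h_2) = 1

Solving yields:
  h_0 = 131/33
  h_1 = 194/33
  h_2 = 82/33

Starting state is 2, so the expected hitting time is h_2 = 82/33.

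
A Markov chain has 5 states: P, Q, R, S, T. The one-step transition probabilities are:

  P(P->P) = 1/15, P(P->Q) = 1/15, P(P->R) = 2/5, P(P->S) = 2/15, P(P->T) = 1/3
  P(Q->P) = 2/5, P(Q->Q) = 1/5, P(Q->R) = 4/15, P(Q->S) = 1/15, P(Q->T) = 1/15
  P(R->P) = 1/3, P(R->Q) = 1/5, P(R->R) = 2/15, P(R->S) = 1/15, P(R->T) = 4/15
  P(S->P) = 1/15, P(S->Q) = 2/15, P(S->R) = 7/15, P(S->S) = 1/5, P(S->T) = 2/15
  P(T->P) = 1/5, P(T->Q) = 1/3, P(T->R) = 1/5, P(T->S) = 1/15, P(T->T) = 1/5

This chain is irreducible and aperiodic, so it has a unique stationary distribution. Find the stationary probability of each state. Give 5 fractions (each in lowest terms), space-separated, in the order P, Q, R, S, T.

The stationary distribution satisfies pi = pi * P, i.e.:
  pi_P = 1/15*pi_P + 2/5*pi_Q + 1/3*pi_R + 1/15*pi_S + 1/5*pi_T
  pi_Q = 1/15*pi_P + 1/5*pi_Q + 1/5*pi_R + 2/15*pi_S + 1/3*pi_T
  pi_R = 2/5*pi_P + 4/15*pi_Q + 2/15*pi_R + 7/15*pi_S + 1/5*pi_T
  pi_S = 2/15*pi_P + 1/15*pi_Q + 1/15*pi_R + 1/5*pi_S + 1/15*pi_T
  pi_T = 1/3*pi_P + 1/15*pi_Q + 4/15*pi_R + 2/15*pi_S + 1/5*pi_T
with normalization: pi_P + pi_Q + pi_R + pi_S + pi_T = 1.

Using the first 4 balance equations plus normalization, the linear system A*pi = b is:
  [-14/15, 2/5, 1/3, 1/15, 1/5] . pi = 0
  [1/15, -4/5, 1/5, 2/15, 1/3] . pi = 0
  [2/5, 4/15, -13/15, 7/15, 1/5] . pi = 0
  [2/15, 1/15, 1/15, -4/5, 1/15] . pi = 0
  [1, 1, 1, 1, 1] . pi = 1

Solving yields:
  pi_P = 7221/31324
  pi_Q = 6009/31324
  pi_R = 2086/7831
  pi_S = 2965/31324
  pi_T = 6785/31324

Verification (pi * P):
  7221/31324*1/15 + 6009/31324*2/5 + 2086/7831*1/3 + 2965/31324*1/15 + 6785/31324*1/5 = 7221/31324 = pi_P  (ok)
  7221/31324*1/15 + 6009/31324*1/5 + 2086/7831*1/5 + 2965/31324*2/15 + 6785/31324*1/3 = 6009/31324 = pi_Q  (ok)
  7221/31324*2/5 + 6009/31324*4/15 + 2086/7831*2/15 + 2965/31324*7/15 + 6785/31324*1/5 = 2086/7831 = pi_R  (ok)
  7221/31324*2/15 + 6009/31324*1/15 + 2086/7831*1/15 + 2965/31324*1/5 + 6785/31324*1/15 = 2965/31324 = pi_S  (ok)
  7221/31324*1/3 + 6009/31324*1/15 + 2086/7831*4/15 + 2965/31324*2/15 + 6785/31324*1/5 = 6785/31324 = pi_T  (ok)

Answer: 7221/31324 6009/31324 2086/7831 2965/31324 6785/31324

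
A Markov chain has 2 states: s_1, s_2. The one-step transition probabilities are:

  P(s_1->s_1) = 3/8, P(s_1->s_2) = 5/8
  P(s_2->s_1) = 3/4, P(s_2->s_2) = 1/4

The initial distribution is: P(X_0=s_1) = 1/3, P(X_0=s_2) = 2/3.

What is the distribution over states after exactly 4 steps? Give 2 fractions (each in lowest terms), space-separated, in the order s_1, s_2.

Answer: 2217/4096 1879/4096

Derivation:
Propagating the distribution step by step (d_{t+1} = d_t * P):
d_0 = (s_1=1/3, s_2=2/3)
  d_1[s_1] = 1/3*3/8 + 2/3*3/4 = 5/8
  d_1[s_2] = 1/3*5/8 + 2/3*1/4 = 3/8
d_1 = (s_1=5/8, s_2=3/8)
  d_2[s_1] = 5/8*3/8 + 3/8*3/4 = 33/64
  d_2[s_2] = 5/8*5/8 + 3/8*1/4 = 31/64
d_2 = (s_1=33/64, s_2=31/64)
  d_3[s_1] = 33/64*3/8 + 31/64*3/4 = 285/512
  d_3[s_2] = 33/64*5/8 + 31/64*1/4 = 227/512
d_3 = (s_1=285/512, s_2=227/512)
  d_4[s_1] = 285/512*3/8 + 227/512*3/4 = 2217/4096
  d_4[s_2] = 285/512*5/8 + 227/512*1/4 = 1879/4096
d_4 = (s_1=2217/4096, s_2=1879/4096)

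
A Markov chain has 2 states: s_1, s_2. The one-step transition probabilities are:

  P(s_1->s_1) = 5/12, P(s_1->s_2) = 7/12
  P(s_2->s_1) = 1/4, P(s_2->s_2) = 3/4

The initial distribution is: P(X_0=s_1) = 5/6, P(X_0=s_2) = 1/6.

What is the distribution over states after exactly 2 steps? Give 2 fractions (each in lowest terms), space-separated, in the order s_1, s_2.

Propagating the distribution step by step (d_{t+1} = d_t * P):
d_0 = (s_1=5/6, s_2=1/6)
  d_1[s_1] = 5/6*5/12 + 1/6*1/4 = 7/18
  d_1[s_2] = 5/6*7/12 + 1/6*3/4 = 11/18
d_1 = (s_1=7/18, s_2=11/18)
  d_2[s_1] = 7/18*5/12 + 11/18*1/4 = 17/54
  d_2[s_2] = 7/18*7/12 + 11/18*3/4 = 37/54
d_2 = (s_1=17/54, s_2=37/54)

Answer: 17/54 37/54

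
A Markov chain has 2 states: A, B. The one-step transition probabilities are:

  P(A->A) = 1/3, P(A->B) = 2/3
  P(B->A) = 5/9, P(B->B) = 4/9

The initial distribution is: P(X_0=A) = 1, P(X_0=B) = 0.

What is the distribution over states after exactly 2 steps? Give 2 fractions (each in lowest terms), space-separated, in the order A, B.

Answer: 13/27 14/27

Derivation:
Propagating the distribution step by step (d_{t+1} = d_t * P):
d_0 = (A=1, B=0)
  d_1[A] = 1*1/3 + 0*5/9 = 1/3
  d_1[B] = 1*2/3 + 0*4/9 = 2/3
d_1 = (A=1/3, B=2/3)
  d_2[A] = 1/3*1/3 + 2/3*5/9 = 13/27
  d_2[B] = 1/3*2/3 + 2/3*4/9 = 14/27
d_2 = (A=13/27, B=14/27)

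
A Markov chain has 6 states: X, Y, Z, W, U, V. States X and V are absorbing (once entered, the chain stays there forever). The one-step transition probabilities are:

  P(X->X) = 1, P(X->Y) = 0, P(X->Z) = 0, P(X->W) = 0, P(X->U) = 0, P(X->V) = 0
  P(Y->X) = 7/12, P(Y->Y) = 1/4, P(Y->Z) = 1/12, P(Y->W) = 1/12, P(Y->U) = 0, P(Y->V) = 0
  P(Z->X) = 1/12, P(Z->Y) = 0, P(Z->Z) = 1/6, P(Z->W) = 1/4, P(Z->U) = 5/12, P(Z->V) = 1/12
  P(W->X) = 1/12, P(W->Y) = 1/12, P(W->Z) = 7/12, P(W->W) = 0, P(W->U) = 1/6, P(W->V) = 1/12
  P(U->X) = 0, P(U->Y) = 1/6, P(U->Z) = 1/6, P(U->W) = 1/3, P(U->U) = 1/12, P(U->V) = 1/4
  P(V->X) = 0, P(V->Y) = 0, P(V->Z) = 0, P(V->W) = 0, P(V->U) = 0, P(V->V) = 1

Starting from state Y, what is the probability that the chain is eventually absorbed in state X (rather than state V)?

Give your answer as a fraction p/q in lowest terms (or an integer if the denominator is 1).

Let a_i = P(absorbed in X | start in state i).
Boundary conditions: a_X = 1, a_V = 0.
For each transient state i, a_i = sum_j P(i->j) * a_j:
  a_Y = 7/12*a_X + 1/4*a_Y + 1/12*a_Z + 1/12*a_W + 0*a_U + 0*a_V
  a_Z = 1/12*a_X + 0*a_Y + 1/6*a_Z + 1/4*a_W + 5/12*a_U + 1/12*a_V
  a_W = 1/12*a_X + 1/12*a_Y + 7/12*a_Z + 0*a_W + 1/6*a_U + 1/12*a_V
  a_U = 0*a_X + 1/6*a_Y + 1/6*a_Z + 1/3*a_W + 1/12*a_U + 1/4*a_V

Substituting a_X = 1 and a_V = 0, rearrange to (I - Q) a = r where r[i] = P(i -> X):
  [3/4, -1/12, -1/12, 0] . (a_Y, a_Z, a_W, a_U) = 7/12
  [0, 5/6, -1/4, -5/12] . (a_Y, a_Z, a_W, a_U) = 1/12
  [-1/12, -7/12, 1, -1/6] . (a_Y, a_Z, a_W, a_U) = 1/12
  [-1/6, -1/6, -1/3, 11/12] . (a_Y, a_Z, a_W, a_U) = 0

Solving yields:
  a_Y = 5517/6238
  a_Z = 2883/6238
  a_W = 1552/3119
  a_U = 1328/3119

Starting state is Y, so the absorption probability is a_Y = 5517/6238.

Answer: 5517/6238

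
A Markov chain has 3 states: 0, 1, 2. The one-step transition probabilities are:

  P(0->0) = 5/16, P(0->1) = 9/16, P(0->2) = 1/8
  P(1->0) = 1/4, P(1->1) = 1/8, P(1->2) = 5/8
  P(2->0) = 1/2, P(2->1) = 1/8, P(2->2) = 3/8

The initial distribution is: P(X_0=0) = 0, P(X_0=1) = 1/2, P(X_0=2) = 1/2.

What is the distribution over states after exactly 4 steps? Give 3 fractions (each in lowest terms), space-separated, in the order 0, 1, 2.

Answer: 11763/32768 9157/32768 1481/4096

Derivation:
Propagating the distribution step by step (d_{t+1} = d_t * P):
d_0 = (0=0, 1=1/2, 2=1/2)
  d_1[0] = 0*5/16 + 1/2*1/4 + 1/2*1/2 = 3/8
  d_1[1] = 0*9/16 + 1/2*1/8 + 1/2*1/8 = 1/8
  d_1[2] = 0*1/8 + 1/2*5/8 + 1/2*3/8 = 1/2
d_1 = (0=3/8, 1=1/8, 2=1/2)
  d_2[0] = 3/8*5/16 + 1/8*1/4 + 1/2*1/2 = 51/128
  d_2[1] = 3/8*9/16 + 1/8*1/8 + 1/2*1/8 = 37/128
  d_2[2] = 3/8*1/8 + 1/8*5/8 + 1/2*3/8 = 5/16
d_2 = (0=51/128, 1=37/128, 2=5/16)
  d_3[0] = 51/128*5/16 + 37/128*1/4 + 5/16*1/2 = 723/2048
  d_3[1] = 51/128*9/16 + 37/128*1/8 + 5/16*1/8 = 613/2048
  d_3[2] = 51/128*1/8 + 37/128*5/8 + 5/16*3/8 = 89/256
d_3 = (0=723/2048, 1=613/2048, 2=89/256)
  d_4[0] = 723/2048*5/16 + 613/2048*1/4 + 89/256*1/2 = 11763/32768
  d_4[1] = 723/2048*9/16 + 613/2048*1/8 + 89/256*1/8 = 9157/32768
  d_4[2] = 723/2048*1/8 + 613/2048*5/8 + 89/256*3/8 = 1481/4096
d_4 = (0=11763/32768, 1=9157/32768, 2=1481/4096)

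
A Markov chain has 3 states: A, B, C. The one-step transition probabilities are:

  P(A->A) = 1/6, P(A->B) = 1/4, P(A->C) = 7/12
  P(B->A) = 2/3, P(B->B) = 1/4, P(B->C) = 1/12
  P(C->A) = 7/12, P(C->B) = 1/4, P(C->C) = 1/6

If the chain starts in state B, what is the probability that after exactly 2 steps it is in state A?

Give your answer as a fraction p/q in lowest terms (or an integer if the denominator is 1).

Computing P^2 by repeated multiplication:
P^1 =
  A: [1/6, 1/4, 7/12]
  B: [2/3, 1/4, 1/12]
  C: [7/12, 1/4, 1/6]
P^2 =
  A: [77/144, 1/4, 31/144]
  B: [47/144, 1/4, 61/144]
  C: [13/36, 1/4, 7/18]

(P^2)[B -> A] = 47/144

Answer: 47/144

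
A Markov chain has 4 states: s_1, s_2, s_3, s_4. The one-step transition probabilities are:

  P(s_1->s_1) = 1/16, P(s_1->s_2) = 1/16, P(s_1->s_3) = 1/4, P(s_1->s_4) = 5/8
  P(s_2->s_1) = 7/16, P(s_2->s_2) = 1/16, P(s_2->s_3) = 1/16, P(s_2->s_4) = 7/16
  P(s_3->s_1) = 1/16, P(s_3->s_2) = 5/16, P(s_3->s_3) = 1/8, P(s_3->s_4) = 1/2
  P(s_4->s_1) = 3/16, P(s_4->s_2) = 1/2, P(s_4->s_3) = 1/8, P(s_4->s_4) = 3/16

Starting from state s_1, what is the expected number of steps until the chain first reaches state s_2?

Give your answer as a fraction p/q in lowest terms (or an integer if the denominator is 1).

Let h_i = expected steps to first reach s_2 from state i.
Boundary: h_s_2 = 0.
First-step equations for the other states:
  h_s_1 = 1 + 1/16*h_s_1 + 1/16*h_s_2 + 1/4*h_s_3 + 5/8*h_s_4
  h_s_3 = 1 + 1/16*h_s_1 + 5/16*h_s_2 + 1/8*h_s_3 + 1/2*h_s_4
  h_s_4 = 1 + 3/16*h_s_1 + 1/2*h_s_2 + 1/8*h_s_3 + 3/16*h_s_4

Substituting h_s_2 = 0 and rearranging gives the linear system (I - Q) h = 1:
  [15/16, -1/4, -5/8] . (h_s_1, h_s_3, h_s_4) = 1
  [-1/16, 7/8, -1/2] . (h_s_1, h_s_3, h_s_4) = 1
  [-3/16, -1/8, 13/16] . (h_s_1, h_s_3, h_s_4) = 1

Solving yields:
  h_s_1 = 3280/951
  h_s_3 = 2656/951
  h_s_4 = 2336/951

Starting state is s_1, so the expected hitting time is h_s_1 = 3280/951.

Answer: 3280/951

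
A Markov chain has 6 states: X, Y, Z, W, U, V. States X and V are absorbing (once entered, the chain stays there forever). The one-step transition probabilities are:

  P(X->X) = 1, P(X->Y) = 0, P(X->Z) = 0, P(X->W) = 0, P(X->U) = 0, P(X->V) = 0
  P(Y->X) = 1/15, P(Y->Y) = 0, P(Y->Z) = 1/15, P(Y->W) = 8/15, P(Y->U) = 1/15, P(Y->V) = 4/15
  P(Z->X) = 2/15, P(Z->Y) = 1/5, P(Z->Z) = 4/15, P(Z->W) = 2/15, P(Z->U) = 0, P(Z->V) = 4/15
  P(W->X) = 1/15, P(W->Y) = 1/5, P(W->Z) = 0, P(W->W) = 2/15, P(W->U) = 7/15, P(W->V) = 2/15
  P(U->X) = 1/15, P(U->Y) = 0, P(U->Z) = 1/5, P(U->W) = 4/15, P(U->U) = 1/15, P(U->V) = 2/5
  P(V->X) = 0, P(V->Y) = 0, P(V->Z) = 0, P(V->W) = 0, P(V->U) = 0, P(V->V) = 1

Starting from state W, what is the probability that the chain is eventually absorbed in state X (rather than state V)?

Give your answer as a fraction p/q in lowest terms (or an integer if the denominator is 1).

Answer: 1561/6589

Derivation:
Let a_i = P(absorbed in X | start in state i).
Boundary conditions: a_X = 1, a_V = 0.
For each transient state i, a_i = sum_j P(i->j) * a_j:
  a_Y = 1/15*a_X + 0*a_Y + 1/15*a_Z + 8/15*a_W + 1/15*a_U + 4/15*a_V
  a_Z = 2/15*a_X + 1/5*a_Y + 4/15*a_Z + 2/15*a_W + 0*a_U + 4/15*a_V
  a_W = 1/15*a_X + 1/5*a_Y + 0*a_Z + 2/15*a_W + 7/15*a_U + 2/15*a_V
  a_U = 1/15*a_X + 0*a_Y + 1/5*a_Z + 4/15*a_W + 1/15*a_U + 2/5*a_V

Substituting a_X = 1 and a_V = 0, rearrange to (I - Q) a = r where r[i] = P(i -> X):
  [1, -1/15, -8/15, -1/15] . (a_Y, a_Z, a_W, a_U) = 1/15
  [-1/5, 11/15, -2/15, 0] . (a_Y, a_Z, a_W, a_U) = 2/15
  [-1/5, 0, 13/15, -7/15] . (a_Y, a_Z, a_W, a_U) = 1/15
  [0, -1/5, -4/15, 14/15] . (a_Y, a_Z, a_W, a_U) = 1/15

Solving yields:
  a_Y = 4457/19767
  a_Z = 1887/6589
  a_W = 1561/6589
  a_U = 1321/6589

Starting state is W, so the absorption probability is a_W = 1561/6589.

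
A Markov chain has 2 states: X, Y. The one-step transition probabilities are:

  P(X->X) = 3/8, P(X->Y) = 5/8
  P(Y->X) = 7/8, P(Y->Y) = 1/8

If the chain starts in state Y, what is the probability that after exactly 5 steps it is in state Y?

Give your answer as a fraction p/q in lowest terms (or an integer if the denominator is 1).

Computing P^5 by repeated multiplication:
P^1 =
  X: [3/8, 5/8]
  Y: [7/8, 1/8]
P^2 =
  X: [11/16, 5/16]
  Y: [7/16, 9/16]
P^3 =
  X: [17/32, 15/32]
  Y: [21/32, 11/32]
P^4 =
  X: [39/64, 25/64]
  Y: [35/64, 29/64]
P^5 =
  X: [73/128, 55/128]
  Y: [77/128, 51/128]

(P^5)[Y -> Y] = 51/128

Answer: 51/128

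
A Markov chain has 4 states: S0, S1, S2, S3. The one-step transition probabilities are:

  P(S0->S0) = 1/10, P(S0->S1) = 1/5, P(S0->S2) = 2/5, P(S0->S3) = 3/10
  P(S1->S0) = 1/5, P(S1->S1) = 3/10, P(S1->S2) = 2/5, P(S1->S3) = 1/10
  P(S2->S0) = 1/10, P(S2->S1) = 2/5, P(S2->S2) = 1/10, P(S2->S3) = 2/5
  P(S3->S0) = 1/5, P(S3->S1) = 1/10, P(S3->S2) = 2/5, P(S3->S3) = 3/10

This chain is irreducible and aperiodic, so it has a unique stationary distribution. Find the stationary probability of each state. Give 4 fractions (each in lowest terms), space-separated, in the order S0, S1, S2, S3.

The stationary distribution satisfies pi = pi * P, i.e.:
  pi_S0 = 1/10*pi_S0 + 1/5*pi_S1 + 1/10*pi_S2 + 1/5*pi_S3
  pi_S1 = 1/5*pi_S0 + 3/10*pi_S1 + 2/5*pi_S2 + 1/10*pi_S3
  pi_S2 = 2/5*pi_S0 + 2/5*pi_S1 + 1/10*pi_S2 + 2/5*pi_S3
  pi_S3 = 3/10*pi_S0 + 1/10*pi_S1 + 2/5*pi_S2 + 3/10*pi_S3
with normalization: pi_S0 + pi_S1 + pi_S2 + pi_S3 = 1.

Using the first 3 balance equations plus normalization, the linear system A*pi = b is:
  [-9/10, 1/5, 1/10, 1/5] . pi = 0
  [1/5, -7/10, 2/5, 1/10] . pi = 0
  [2/5, 2/5, -9/10, 2/5] . pi = 0
  [1, 1, 1, 1] . pi = 1

Solving yields:
  pi_S0 = 2/13
  pi_S1 = 27/104
  pi_S2 = 4/13
  pi_S3 = 29/104

Verification (pi * P):
  2/13*1/10 + 27/104*1/5 + 4/13*1/10 + 29/104*1/5 = 2/13 = pi_S0  (ok)
  2/13*1/5 + 27/104*3/10 + 4/13*2/5 + 29/104*1/10 = 27/104 = pi_S1  (ok)
  2/13*2/5 + 27/104*2/5 + 4/13*1/10 + 29/104*2/5 = 4/13 = pi_S2  (ok)
  2/13*3/10 + 27/104*1/10 + 4/13*2/5 + 29/104*3/10 = 29/104 = pi_S3  (ok)

Answer: 2/13 27/104 4/13 29/104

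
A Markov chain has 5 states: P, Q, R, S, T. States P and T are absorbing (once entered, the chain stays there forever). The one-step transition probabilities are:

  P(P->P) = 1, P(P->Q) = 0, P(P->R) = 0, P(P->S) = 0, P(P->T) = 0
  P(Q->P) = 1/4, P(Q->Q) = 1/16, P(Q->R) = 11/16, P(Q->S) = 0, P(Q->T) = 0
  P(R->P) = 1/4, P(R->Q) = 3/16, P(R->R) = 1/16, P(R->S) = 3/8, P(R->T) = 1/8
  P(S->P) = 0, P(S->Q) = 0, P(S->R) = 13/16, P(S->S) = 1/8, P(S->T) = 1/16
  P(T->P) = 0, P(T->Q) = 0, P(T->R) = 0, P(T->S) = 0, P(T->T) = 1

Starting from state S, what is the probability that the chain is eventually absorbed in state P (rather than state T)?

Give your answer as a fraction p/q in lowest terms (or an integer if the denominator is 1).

Let a_i = P(absorbed in P | start in state i).
Boundary conditions: a_P = 1, a_T = 0.
For each transient state i, a_i = sum_j P(i->j) * a_j:
  a_Q = 1/4*a_P + 1/16*a_Q + 11/16*a_R + 0*a_S + 0*a_T
  a_R = 1/4*a_P + 3/16*a_Q + 1/16*a_R + 3/8*a_S + 1/8*a_T
  a_S = 0*a_P + 0*a_Q + 13/16*a_R + 1/8*a_S + 1/16*a_T

Substituting a_P = 1 and a_T = 0, rearrange to (I - Q) a = r where r[i] = P(i -> P):
  [15/16, -11/16, 0] . (a_Q, a_R, a_S) = 1/4
  [-3/16, 15/16, -3/8] . (a_Q, a_R, a_S) = 1/4
  [0, -13/16, 7/8] . (a_Q, a_R, a_S) = 0

Solving yields:
  a_Q = 52/69
  a_R = 168/253
  a_S = 156/253

Starting state is S, so the absorption probability is a_S = 156/253.

Answer: 156/253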